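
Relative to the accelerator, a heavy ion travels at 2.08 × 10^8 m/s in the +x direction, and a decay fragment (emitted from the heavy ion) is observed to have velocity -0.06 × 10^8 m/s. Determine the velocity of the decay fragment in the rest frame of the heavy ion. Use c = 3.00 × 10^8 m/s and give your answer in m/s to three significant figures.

-2.11 × 10^8 m/s

v = 0.693c, u = -0.020c.
Invert the composition law: u' = (u − v)/(1 − uv/c²).
u' = (-0.020 − 0.693) / (1 − (-0.020)(0.693)) = -0.7133/1.0139 = -0.7036.
u' = -0.7036 × 3.00 × 10^8 m/s.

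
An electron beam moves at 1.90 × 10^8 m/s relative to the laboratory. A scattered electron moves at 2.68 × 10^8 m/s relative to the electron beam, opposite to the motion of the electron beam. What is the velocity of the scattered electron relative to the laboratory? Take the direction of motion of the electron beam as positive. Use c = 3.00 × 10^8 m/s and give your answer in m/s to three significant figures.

-1.80 × 10^8 m/s

In units of c (dividing by 3.00 × 10^8 m/s): v = 0.633, u' = -0.893.
u = (u' + v)/(1 + u'v/c²):
u = (-0.893 + 0.633) / (1 + (-0.893)·0.633) = -0.2600/0.4342 = -0.5988
Converting back: u = -0.5988 × 3.00 × 10^8 m/s.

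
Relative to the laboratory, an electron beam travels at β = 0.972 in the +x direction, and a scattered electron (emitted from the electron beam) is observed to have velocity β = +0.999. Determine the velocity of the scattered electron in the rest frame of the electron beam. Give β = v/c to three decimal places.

β = +0.932

Invert the composition law: u' = (u − v)/(1 − uv/c²).
u' = (0.999 − 0.972) / (1 − (0.999)(0.972)) = 0.0270/0.0290 = 0.9319.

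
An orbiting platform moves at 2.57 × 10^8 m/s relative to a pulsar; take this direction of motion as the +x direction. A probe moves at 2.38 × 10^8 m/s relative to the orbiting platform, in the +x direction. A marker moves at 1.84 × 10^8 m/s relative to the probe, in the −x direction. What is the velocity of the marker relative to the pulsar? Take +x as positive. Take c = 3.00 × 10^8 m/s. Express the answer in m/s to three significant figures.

+2.79 × 10^8 m/s

Apply u = (u' + v)/(1 + u'v/c²) successively, working outward toward the pulsar.
(Dividing each given speed by c = 3.00 × 10^8 m/s to work in units of c.)
Start: velocity of the orbiting platform relative to the pulsar = 0.8567c.
Compose with the probe (u' = 0.793 in the orbiting platform frame): u_1 = (0.793 + 0.857) / (1 + 0.793·0.857) = 1.6500/1.6796 = 0.9824.
Compose with the marker (u' = -0.613 in the probe frame): u_2 = (-0.613 + 0.982) / (1 + (-0.613)·0.982) = 0.3690/0.3975 = 0.9284.
So u = 0.9284 × 3.00 × 10^8 m/s.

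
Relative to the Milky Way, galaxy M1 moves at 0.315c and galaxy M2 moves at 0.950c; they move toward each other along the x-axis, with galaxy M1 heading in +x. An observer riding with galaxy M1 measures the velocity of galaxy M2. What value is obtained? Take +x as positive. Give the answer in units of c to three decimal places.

β_A = 0.315, β_B = -0.950.
Transform to A's frame with the inverse velocity-addition law: u' = (u − v)/(1 − uv/c²), taking u = β_B and v = β_A.
u' = (-0.950 − 0.315) / (1 − (0.315)(-0.950)) = -1.2650/1.2993 = -0.9736.

-0.974c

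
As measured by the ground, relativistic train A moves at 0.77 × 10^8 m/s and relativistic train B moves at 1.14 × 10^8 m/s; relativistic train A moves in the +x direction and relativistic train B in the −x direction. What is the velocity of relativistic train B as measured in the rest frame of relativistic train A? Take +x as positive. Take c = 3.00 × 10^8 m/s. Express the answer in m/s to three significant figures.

β_A = 0.257, β_B = -0.380 (dividing each by c = 3.00 × 10^8 m/s).
Transform to A's frame with the inverse velocity-addition law: u' = (u − v)/(1 − uv/c²), taking u = β_B and v = β_A.
u' = (-0.380 − 0.257) / (1 − (0.257)(-0.380)) = -0.6367/1.0975 = -0.5801.
u' = -0.5801 × 3.00 × 10^8 m/s.

-1.74 × 10^8 m/s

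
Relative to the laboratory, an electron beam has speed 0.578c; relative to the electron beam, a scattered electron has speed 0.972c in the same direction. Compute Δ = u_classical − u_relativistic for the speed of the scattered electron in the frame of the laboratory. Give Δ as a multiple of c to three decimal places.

Δ = 0.558c

Galilean: u_cl = 0.972 + 0.578 = 1.5500.
Relativistic: u_rel = (0.972 + 0.578) / (1 + 0.972·0.578) = 1.5500/1.5618 = 0.9924.
Δ = 1.5500 − 0.9924 = 0.5576.
(The classical prediction exceeds c; the relativistic result does not.)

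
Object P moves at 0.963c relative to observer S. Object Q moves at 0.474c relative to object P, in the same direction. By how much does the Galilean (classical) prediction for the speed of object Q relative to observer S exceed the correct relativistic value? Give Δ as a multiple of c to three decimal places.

Δ = 0.450c

Galilean: u_cl = 0.474 + 0.963 = 1.4370.
Relativistic: u_rel = (0.474 + 0.963) / (1 + 0.474·0.963) = 1.4370/1.4565 = 0.9866.
Δ = 1.4370 − 0.9866 = 0.4504.
(The classical prediction exceeds c; the relativistic result does not.)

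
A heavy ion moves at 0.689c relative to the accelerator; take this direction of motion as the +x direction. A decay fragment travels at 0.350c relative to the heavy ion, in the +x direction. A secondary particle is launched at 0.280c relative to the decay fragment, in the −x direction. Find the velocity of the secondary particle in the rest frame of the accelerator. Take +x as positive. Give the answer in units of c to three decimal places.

+0.728c

Apply u = (u' + v)/(1 + u'v/c²) successively, working outward toward the accelerator.
Start: velocity of the heavy ion relative to the accelerator = 0.6890c.
Compose with the decay fragment (u' = 0.350 in the heavy ion frame): u_1 = (0.350 + 0.689) / (1 + 0.350·0.689) = 1.0390/1.2411 = 0.8371.
Compose with the secondary particle (u' = -0.280 in the decay fragment frame): u_2 = (-0.280 + 0.837) / (1 + (-0.280)·0.837) = 0.5571/0.7656 = 0.7277.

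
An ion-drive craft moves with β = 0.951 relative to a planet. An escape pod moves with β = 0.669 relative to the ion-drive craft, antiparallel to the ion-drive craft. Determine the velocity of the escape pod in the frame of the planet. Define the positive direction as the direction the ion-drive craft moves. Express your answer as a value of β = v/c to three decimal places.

With v = 0.951 and u' = -0.669 (in units of c),
u = (u' + v)/(1 + u'v/c²):
u = (-0.669 + 0.951) / (1 + (-0.669)·0.951) = 0.2820/0.3638 = 0.7752

β = +0.775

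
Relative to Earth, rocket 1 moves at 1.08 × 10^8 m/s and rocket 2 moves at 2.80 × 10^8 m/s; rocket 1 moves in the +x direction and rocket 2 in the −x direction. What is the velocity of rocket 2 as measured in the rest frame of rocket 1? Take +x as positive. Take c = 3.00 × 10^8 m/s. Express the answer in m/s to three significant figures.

β_A = 0.360, β_B = -0.933 (dividing each by c = 3.00 × 10^8 m/s).
Transform to A's frame with the inverse velocity-addition law: u' = (u − v)/(1 − uv/c²), taking u = β_B and v = β_A.
u' = (-0.933 − 0.360) / (1 − (0.360)(-0.933)) = -1.2933/1.3360 = -0.9681.
u' = -0.9681 × 3.00 × 10^8 m/s.

-2.90 × 10^8 m/s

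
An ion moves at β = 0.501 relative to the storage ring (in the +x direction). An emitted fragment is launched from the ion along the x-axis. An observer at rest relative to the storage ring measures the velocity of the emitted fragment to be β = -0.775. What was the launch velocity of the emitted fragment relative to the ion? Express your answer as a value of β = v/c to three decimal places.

Invert the composition law: u' = (u − v)/(1 − uv/c²).
u' = (-0.775 − 0.501) / (1 − (-0.775)(0.501)) = -1.2760/1.3883 = -0.9191.

β = -0.919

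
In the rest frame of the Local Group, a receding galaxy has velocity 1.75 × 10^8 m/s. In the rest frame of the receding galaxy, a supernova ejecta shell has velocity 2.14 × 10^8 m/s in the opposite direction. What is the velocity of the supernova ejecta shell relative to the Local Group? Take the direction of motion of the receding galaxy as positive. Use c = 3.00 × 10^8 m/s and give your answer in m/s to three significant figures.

-6.68 × 10^7 m/s

In units of c (dividing by 3.00 × 10^8 m/s): v = 0.583, u' = -0.713.
u = (u' + v)/(1 + u'v/c²):
u = (-0.713 + 0.583) / (1 + (-0.713)·0.583) = -0.1300/0.5839 = -0.2226
Converting back: u = -0.2226 × 3.00 × 10^8 m/s.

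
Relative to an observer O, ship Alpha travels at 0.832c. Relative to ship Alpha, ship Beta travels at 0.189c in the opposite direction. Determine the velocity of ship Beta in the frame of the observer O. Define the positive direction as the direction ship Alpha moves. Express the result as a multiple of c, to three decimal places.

+0.763c

With v = 0.832 and u' = -0.189 (in units of c),
u = (u' + v)/(1 + u'v/c²):
u = (-0.189 + 0.832) / (1 + (-0.189)·0.832) = 0.6430/0.8428 = 0.7630
(Galilean addition would give +0.643c.)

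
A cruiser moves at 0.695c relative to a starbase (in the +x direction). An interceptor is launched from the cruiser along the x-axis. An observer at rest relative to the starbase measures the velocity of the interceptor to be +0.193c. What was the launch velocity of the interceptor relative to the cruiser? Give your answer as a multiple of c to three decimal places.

-0.580c

Invert the composition law: u' = (u − v)/(1 − uv/c²).
u' = (0.193 − 0.695) / (1 − (0.193)(0.695)) = -0.5020/0.8659 = -0.5798.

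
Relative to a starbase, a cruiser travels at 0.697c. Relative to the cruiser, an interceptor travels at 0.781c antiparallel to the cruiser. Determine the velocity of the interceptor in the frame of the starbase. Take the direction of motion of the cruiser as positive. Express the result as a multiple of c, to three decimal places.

With v = 0.697 and u' = -0.781 (in units of c),
u = (u' + v)/(1 + u'v/c²):
u = (-0.781 + 0.697) / (1 + (-0.781)·0.697) = -0.0840/0.4556 = -0.1844
(Galilean addition would give -0.084c.)

-0.184c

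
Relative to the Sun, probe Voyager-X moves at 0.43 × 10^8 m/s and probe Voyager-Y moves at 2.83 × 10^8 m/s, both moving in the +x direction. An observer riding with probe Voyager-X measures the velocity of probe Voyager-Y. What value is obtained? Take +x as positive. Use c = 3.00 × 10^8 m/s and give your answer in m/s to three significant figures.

β_A = 0.143, β_B = 0.943 (dividing each by c = 3.00 × 10^8 m/s).
Transform to A's frame with the inverse velocity-addition law: u' = (u − v)/(1 − uv/c²), taking u = β_B and v = β_A.
u' = (0.943 − 0.143) / (1 − (0.143)(0.943)) = 0.8000/0.8648 = 0.9251.
u' = 0.9251 × 3.00 × 10^8 m/s.

+2.78 × 10^8 m/s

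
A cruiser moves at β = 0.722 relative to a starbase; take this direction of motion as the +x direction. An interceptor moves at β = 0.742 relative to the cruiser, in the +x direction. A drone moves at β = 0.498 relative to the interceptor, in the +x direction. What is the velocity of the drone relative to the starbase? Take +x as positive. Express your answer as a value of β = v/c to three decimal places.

β = 0.984

Apply u = (u' + v)/(1 + u'v/c²) successively, working outward toward the starbase.
Start: velocity of the cruiser relative to the starbase = 0.7220c.
Compose with the interceptor (u' = 0.742 in the cruiser frame): u_1 = (0.742 + 0.722) / (1 + 0.742·0.722) = 1.4640/1.5357 = 0.9533.
Compose with the drone (u' = 0.498 in the interceptor frame): u_2 = (0.498 + 0.953) / (1 + 0.498·0.953) = 1.4513/1.4747 = 0.9841.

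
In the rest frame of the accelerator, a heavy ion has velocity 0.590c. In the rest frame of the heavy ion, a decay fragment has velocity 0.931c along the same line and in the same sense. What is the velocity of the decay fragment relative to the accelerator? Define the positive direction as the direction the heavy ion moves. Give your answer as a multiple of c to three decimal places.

With v = 0.590 and u' = 0.931 (in units of c),
u = (u' + v)/(1 + u'v/c²):
u = (0.931 + 0.590) / (1 + 0.931·0.590) = 1.5210/1.5493 = 0.9817
(Galilean addition would give +1.521c, exceeding c.)

0.982c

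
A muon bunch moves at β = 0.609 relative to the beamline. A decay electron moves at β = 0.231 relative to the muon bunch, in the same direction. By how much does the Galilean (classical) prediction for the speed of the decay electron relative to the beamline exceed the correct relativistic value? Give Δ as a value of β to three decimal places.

Galilean: u_cl = 0.231 + 0.609 = 0.8400.
Relativistic: u_rel = (0.231 + 0.609) / (1 + 0.231·0.609) = 0.8400/1.1407 = 0.7364.
Δ = 0.8400 − 0.7364 = 0.1036.

Δ = 0.104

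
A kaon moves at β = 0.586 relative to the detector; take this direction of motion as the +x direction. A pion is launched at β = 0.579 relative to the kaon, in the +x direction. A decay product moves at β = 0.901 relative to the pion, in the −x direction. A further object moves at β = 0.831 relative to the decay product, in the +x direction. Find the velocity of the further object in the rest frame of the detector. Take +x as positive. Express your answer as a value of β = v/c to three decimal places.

Apply u = (u' + v)/(1 + u'v/c²) successively, working outward toward the detector.
Start: velocity of the kaon relative to the detector = 0.5860c.
Compose with the pion (u' = 0.579 in the kaon frame): u_1 = (0.579 + 0.586) / (1 + 0.579·0.586) = 1.1650/1.3393 = 0.8699.
Compose with the decay product (u' = -0.901 in the pion frame): u_2 = (-0.901 + 0.870) / (1 + (-0.901)·0.870) = -0.0311/0.2163 = -0.1440.
Compose with the further object (u' = 0.831 in the decay product frame): u_3 = (0.831 + (-0.144)) / (1 + 0.831·(-0.144)) = 0.6870/0.8803 = 0.7804.

β = +0.780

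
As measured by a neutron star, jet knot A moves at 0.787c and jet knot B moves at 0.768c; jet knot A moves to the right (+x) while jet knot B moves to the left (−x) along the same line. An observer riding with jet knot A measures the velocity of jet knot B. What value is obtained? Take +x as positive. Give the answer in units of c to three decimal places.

-0.969c

β_A = 0.787, β_B = -0.768.
Transform to A's frame with the inverse velocity-addition law: u' = (u − v)/(1 − uv/c²), taking u = β_B and v = β_A.
u' = (-0.768 − 0.787) / (1 − (0.787)(-0.768)) = -1.5550/1.6044 = -0.9692.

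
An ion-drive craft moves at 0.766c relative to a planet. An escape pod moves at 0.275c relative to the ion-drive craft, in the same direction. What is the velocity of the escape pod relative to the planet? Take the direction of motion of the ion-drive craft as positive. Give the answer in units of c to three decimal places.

With v = 0.766 and u' = 0.275 (in units of c),
u = (u' + v)/(1 + u'v/c²):
u = (0.275 + 0.766) / (1 + 0.275·0.766) = 1.0410/1.2107 = 0.8599
(Galilean addition would give +1.041c, exceeding c.)

0.860c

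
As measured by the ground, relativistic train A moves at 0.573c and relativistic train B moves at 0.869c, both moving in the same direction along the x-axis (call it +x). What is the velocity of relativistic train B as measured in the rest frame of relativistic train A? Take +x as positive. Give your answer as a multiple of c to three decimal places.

+0.590c

β_A = 0.573, β_B = 0.869.
Transform to A's frame with the inverse velocity-addition law: u' = (u − v)/(1 − uv/c²), taking u = β_B and v = β_A.
u' = (0.869 − 0.573) / (1 − (0.573)(0.869)) = 0.2960/0.5021 = 0.5896.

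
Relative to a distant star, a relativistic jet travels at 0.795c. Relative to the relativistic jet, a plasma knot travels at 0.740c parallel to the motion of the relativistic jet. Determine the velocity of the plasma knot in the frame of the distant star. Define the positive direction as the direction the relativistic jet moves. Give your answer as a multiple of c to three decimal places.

With v = 0.795 and u' = 0.740 (in units of c),
u = (u' + v)/(1 + u'v/c²):
u = (0.740 + 0.795) / (1 + 0.740·0.795) = 1.5350/1.5883 = 0.9664
(Galilean addition would give +1.535c, exceeding c.)

0.966c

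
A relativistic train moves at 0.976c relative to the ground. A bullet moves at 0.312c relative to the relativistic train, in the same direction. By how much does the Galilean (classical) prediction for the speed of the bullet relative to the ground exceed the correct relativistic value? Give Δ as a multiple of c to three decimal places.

Galilean: u_cl = 0.312 + 0.976 = 1.2880.
Relativistic: u_rel = (0.312 + 0.976) / (1 + 0.312·0.976) = 1.2880/1.3045 = 0.9873.
Δ = 1.2880 − 0.9873 = 0.3007.
(The classical prediction exceeds c; the relativistic result does not.)

Δ = 0.301c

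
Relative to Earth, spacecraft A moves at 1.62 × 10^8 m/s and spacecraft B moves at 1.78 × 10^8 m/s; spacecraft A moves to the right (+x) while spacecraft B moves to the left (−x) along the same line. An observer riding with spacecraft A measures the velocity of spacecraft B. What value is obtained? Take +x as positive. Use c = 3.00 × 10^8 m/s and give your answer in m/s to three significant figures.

-2.57 × 10^8 m/s

β_A = 0.540, β_B = -0.593 (dividing each by c = 3.00 × 10^8 m/s).
Transform to A's frame with the inverse velocity-addition law: u' = (u − v)/(1 − uv/c²), taking u = β_B and v = β_A.
u' = (-0.593 − 0.540) / (1 − (0.540)(-0.593)) = -1.1333/1.3204 = -0.8583.
u' = -0.8583 × 3.00 × 10^8 m/s.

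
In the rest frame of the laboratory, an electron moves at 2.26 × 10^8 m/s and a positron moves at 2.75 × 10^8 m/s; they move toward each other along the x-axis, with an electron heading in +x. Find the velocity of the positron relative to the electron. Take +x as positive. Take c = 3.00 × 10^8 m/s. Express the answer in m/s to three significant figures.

-2.96 × 10^8 m/s

β_A = 0.753, β_B = -0.917 (dividing each by c = 3.00 × 10^8 m/s).
Transform to A's frame with the inverse velocity-addition law: u' = (u − v)/(1 − uv/c²), taking u = β_B and v = β_A.
u' = (-0.917 − 0.753) / (1 − (0.753)(-0.917)) = -1.6700/1.6906 = -0.9878.
u' = -0.9878 × 3.00 × 10^8 m/s.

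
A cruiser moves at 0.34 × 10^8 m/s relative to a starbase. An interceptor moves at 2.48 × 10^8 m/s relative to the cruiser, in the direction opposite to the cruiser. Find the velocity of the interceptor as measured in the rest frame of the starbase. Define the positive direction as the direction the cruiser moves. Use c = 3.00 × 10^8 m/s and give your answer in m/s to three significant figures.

In units of c (dividing by 3.00 × 10^8 m/s): v = 0.113, u' = -0.827.
u = (u' + v)/(1 + u'v/c²):
u = (-0.827 + 0.113) / (1 + (-0.827)·0.113) = -0.7133/0.9063 = -0.7871
(Galilean addition would give -0.713c.)
Converting back: u = -0.7871 × 3.00 × 10^8 m/s.

-2.36 × 10^8 m/s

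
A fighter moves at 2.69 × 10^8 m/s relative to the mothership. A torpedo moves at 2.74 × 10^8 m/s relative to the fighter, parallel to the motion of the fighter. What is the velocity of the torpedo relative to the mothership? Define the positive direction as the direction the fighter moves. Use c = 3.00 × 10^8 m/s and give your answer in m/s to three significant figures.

2.99 × 10^8 m/s

In units of c (dividing by 3.00 × 10^8 m/s): v = 0.897, u' = 0.913.
u = (u' + v)/(1 + u'v/c²):
u = (0.913 + 0.897) / (1 + 0.913·0.897) = 1.8100/1.8190 = 0.9951
Converting back: u = 0.9951 × 3.00 × 10^8 m/s.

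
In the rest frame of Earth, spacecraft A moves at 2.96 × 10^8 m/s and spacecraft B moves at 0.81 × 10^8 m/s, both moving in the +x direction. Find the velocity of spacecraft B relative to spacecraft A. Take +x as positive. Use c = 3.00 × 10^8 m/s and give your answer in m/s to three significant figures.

-2.93 × 10^8 m/s

β_A = 0.987, β_B = 0.270 (dividing each by c = 3.00 × 10^8 m/s).
Transform to A's frame with the inverse velocity-addition law: u' = (u − v)/(1 − uv/c²), taking u = β_B and v = β_A.
u' = (0.270 − 0.987) / (1 − (0.987)(0.270)) = -0.7167/0.7336 = -0.9769.
u' = -0.9769 × 3.00 × 10^8 m/s.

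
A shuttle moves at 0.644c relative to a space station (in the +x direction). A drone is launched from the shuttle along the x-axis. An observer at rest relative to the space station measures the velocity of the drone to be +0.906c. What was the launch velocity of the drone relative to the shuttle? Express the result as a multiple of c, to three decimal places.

Invert the composition law: u' = (u − v)/(1 − uv/c²).
u' = (0.906 − 0.644) / (1 − (0.906)(0.644)) = 0.2620/0.4165 = 0.6290.

+0.629c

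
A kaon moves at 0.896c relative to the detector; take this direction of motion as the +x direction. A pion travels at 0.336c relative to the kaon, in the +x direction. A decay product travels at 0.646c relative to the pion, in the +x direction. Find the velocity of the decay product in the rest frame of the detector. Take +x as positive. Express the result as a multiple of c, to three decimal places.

Apply u = (u' + v)/(1 + u'v/c²) successively, working outward toward the detector.
Start: velocity of the kaon relative to the detector = 0.8960c.
Compose with the pion (u' = 0.336 in the kaon frame): u_1 = (0.336 + 0.896) / (1 + 0.336·0.896) = 1.2320/1.3011 = 0.9469.
Compose with the decay product (u' = 0.646 in the pion frame): u_2 = (0.646 + 0.947) / (1 + 0.646·0.947) = 1.5929/1.6117 = 0.9883.

0.988c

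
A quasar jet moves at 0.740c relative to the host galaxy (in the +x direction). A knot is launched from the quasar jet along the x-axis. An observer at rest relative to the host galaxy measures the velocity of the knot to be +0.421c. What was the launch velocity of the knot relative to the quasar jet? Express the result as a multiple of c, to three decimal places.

Invert the composition law: u' = (u − v)/(1 − uv/c²).
u' = (0.421 − 0.740) / (1 − (0.421)(0.740)) = -0.3190/0.6885 = -0.4634.

-0.463c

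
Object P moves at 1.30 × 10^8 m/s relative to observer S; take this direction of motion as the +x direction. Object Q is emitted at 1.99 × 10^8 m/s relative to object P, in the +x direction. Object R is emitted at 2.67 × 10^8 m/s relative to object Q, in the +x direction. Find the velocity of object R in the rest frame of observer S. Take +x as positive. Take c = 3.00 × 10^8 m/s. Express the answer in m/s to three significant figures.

2.97 × 10^8 m/s

Apply u = (u' + v)/(1 + u'v/c²) successively, working outward toward observer S.
(Dividing each given speed by c = 3.00 × 10^8 m/s to work in units of c.)
Start: velocity of object P relative to observer S = 0.4333c.
Compose with object Q (u' = 0.663 in object P frame): u_1 = (0.663 + 0.433) / (1 + 0.663·0.433) = 1.0967/1.2874 = 0.8518.
Compose with object R (u' = 0.890 in object Q frame): u_2 = (0.890 + 0.852) / (1 + 0.890·0.852) = 1.7418/1.7581 = 0.9907.
So u = 0.9907 × 3.00 × 10^8 m/s.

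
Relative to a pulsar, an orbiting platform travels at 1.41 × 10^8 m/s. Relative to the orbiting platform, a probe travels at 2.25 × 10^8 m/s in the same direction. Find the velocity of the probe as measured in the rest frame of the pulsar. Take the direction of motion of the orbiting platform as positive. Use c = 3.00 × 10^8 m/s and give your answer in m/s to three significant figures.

2.71 × 10^8 m/s

In units of c (dividing by 3.00 × 10^8 m/s): v = 0.470, u' = 0.750.
u = (u' + v)/(1 + u'v/c²):
u = (0.750 + 0.470) / (1 + 0.750·0.470) = 1.2200/1.3525 = 0.9020
(Galilean addition would give +1.220c, exceeding c.)
Converting back: u = 0.9020 × 3.00 × 10^8 m/s.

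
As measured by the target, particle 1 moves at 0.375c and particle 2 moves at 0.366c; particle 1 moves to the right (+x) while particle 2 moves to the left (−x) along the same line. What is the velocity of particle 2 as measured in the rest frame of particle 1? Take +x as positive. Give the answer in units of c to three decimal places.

-0.652c

β_A = 0.375, β_B = -0.366.
Transform to A's frame with the inverse velocity-addition law: u' = (u − v)/(1 − uv/c²), taking u = β_B and v = β_A.
u' = (-0.366 − 0.375) / (1 − (0.375)(-0.366)) = -0.7410/1.1373 = -0.6516.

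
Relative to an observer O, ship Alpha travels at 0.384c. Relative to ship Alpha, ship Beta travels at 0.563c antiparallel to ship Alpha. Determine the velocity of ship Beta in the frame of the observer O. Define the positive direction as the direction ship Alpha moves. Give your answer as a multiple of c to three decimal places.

With v = 0.384 and u' = -0.563 (in units of c),
u = (u' + v)/(1 + u'v/c²):
u = (-0.563 + 0.384) / (1 + (-0.563)·0.384) = -0.1790/0.7838 = -0.2284
(Galilean addition would give -0.179c.)

-0.228c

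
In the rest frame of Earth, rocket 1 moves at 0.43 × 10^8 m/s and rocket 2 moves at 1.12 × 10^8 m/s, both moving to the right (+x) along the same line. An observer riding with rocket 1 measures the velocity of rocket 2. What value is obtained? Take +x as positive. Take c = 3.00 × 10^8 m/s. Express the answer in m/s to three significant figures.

+7.29 × 10^7 m/s

β_A = 0.143, β_B = 0.373 (dividing each by c = 3.00 × 10^8 m/s).
Transform to A's frame with the inverse velocity-addition law: u' = (u − v)/(1 − uv/c²), taking u = β_B and v = β_A.
u' = (0.373 − 0.143) / (1 − (0.143)(0.373)) = 0.2300/0.9465 = 0.2430.
u' = 0.2430 × 3.00 × 10^8 m/s.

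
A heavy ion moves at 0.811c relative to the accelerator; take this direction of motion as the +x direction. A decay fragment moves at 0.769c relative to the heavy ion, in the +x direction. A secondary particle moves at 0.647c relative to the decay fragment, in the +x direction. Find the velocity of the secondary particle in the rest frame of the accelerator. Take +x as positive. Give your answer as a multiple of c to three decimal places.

0.994c

Apply u = (u' + v)/(1 + u'v/c²) successively, working outward toward the accelerator.
Start: velocity of the heavy ion relative to the accelerator = 0.8110c.
Compose with the decay fragment (u' = 0.769 in the heavy ion frame): u_1 = (0.769 + 0.811) / (1 + 0.769·0.811) = 1.5800/1.6237 = 0.9731.
Compose with the secondary particle (u' = 0.647 in the decay fragment frame): u_2 = (0.647 + 0.973) / (1 + 0.647·0.973) = 1.6201/1.6296 = 0.9942.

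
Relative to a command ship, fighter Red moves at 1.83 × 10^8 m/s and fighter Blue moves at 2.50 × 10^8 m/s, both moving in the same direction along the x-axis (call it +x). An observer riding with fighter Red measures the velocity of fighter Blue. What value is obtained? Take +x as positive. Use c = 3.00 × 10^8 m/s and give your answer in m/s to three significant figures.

β_A = 0.610, β_B = 0.833 (dividing each by c = 3.00 × 10^8 m/s).
Transform to A's frame with the inverse velocity-addition law: u' = (u − v)/(1 − uv/c²), taking u = β_B and v = β_A.
u' = (0.833 − 0.610) / (1 − (0.610)(0.833)) = 0.2233/0.4917 = 0.4542.
u' = 0.4542 × 3.00 × 10^8 m/s.

+1.36 × 10^8 m/s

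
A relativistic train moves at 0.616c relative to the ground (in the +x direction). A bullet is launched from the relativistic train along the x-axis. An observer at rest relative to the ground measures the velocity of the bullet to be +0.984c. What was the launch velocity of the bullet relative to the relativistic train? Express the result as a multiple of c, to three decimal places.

Invert the composition law: u' = (u − v)/(1 − uv/c²).
u' = (0.984 − 0.616) / (1 − (0.984)(0.616)) = 0.3680/0.3939 = 0.9344.

+0.934c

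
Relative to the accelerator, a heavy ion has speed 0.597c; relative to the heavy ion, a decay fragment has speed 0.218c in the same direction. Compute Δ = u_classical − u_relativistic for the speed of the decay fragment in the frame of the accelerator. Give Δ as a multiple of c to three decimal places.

Galilean: u_cl = 0.218 + 0.597 = 0.8150.
Relativistic: u_rel = (0.218 + 0.597) / (1 + 0.218·0.597) = 0.8150/1.1301 = 0.7211.
Δ = 0.8150 − 0.7211 = 0.0939.

Δ = 0.094c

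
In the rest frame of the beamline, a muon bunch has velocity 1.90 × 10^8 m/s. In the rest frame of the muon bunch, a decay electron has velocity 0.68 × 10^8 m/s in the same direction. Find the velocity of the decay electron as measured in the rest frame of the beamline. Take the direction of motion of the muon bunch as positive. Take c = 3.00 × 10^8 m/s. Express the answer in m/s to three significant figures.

In units of c (dividing by 3.00 × 10^8 m/s): v = 0.633, u' = 0.227.
u = (u' + v)/(1 + u'v/c²):
u = (0.227 + 0.633) / (1 + 0.227·0.633) = 0.8600/1.1436 = 0.7520
Converting back: u = 0.7520 × 3.00 × 10^8 m/s.

2.26 × 10^8 m/s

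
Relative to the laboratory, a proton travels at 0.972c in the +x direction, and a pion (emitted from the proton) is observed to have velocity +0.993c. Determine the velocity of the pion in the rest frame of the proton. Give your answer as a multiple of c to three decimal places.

Invert the composition law: u' = (u − v)/(1 − uv/c²).
u' = (0.993 − 0.972) / (1 − (0.993)(0.972)) = 0.0210/0.0348 = 0.6034.

+0.603c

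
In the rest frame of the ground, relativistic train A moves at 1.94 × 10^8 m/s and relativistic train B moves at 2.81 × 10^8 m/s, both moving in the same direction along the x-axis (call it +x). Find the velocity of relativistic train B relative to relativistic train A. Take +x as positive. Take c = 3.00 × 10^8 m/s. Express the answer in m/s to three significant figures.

+2.21 × 10^8 m/s

β_A = 0.647, β_B = 0.937 (dividing each by c = 3.00 × 10^8 m/s).
Transform to A's frame with the inverse velocity-addition law: u' = (u − v)/(1 − uv/c²), taking u = β_B and v = β_A.
u' = (0.937 − 0.647) / (1 − (0.647)(0.937)) = 0.2900/0.3943 = 0.7355.
u' = 0.7355 × 3.00 × 10^8 m/s.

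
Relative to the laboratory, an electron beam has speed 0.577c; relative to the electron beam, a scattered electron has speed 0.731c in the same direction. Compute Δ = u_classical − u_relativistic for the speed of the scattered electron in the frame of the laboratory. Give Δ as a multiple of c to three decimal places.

Δ = 0.388c

Galilean: u_cl = 0.731 + 0.577 = 1.3080.
Relativistic: u_rel = (0.731 + 0.577) / (1 + 0.731·0.577) = 1.3080/1.4218 = 0.9200.
Δ = 1.3080 − 0.9200 = 0.3880.
(The classical prediction exceeds c; the relativistic result does not.)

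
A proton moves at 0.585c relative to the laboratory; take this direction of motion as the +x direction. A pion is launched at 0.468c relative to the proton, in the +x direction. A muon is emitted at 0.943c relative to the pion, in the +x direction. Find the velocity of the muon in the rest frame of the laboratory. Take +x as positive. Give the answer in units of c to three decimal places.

Apply u = (u' + v)/(1 + u'v/c²) successively, working outward toward the laboratory.
Start: velocity of the proton relative to the laboratory = 0.5850c.
Compose with the pion (u' = 0.468 in the proton frame): u_1 = (0.468 + 0.585) / (1 + 0.468·0.585) = 1.0530/1.2738 = 0.8267.
Compose with the muon (u' = 0.943 in the pion frame): u_2 = (0.943 + 0.827) / (1 + 0.943·0.827) = 1.7697/1.7796 = 0.9944.

0.994c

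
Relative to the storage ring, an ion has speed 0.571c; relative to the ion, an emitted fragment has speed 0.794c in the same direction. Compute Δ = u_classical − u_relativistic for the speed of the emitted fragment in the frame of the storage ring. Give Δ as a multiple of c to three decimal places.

Galilean: u_cl = 0.794 + 0.571 = 1.3650.
Relativistic: u_rel = (0.794 + 0.571) / (1 + 0.794·0.571) = 1.3650/1.4534 = 0.9392.
Δ = 1.3650 − 0.9392 = 0.4258.
(The classical prediction exceeds c; the relativistic result does not.)

Δ = 0.426c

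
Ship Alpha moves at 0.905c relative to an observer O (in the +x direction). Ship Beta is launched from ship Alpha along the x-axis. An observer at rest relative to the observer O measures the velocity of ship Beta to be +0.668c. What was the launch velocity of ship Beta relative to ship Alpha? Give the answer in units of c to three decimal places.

Invert the composition law: u' = (u − v)/(1 − uv/c²).
u' = (0.668 − 0.905) / (1 − (0.668)(0.905)) = -0.2370/0.3955 = -0.5993.

-0.599c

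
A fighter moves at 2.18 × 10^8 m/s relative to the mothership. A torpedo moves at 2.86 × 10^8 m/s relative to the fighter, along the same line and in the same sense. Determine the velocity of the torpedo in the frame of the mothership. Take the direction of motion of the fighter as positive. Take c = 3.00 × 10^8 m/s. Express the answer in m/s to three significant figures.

2.98 × 10^8 m/s

In units of c (dividing by 3.00 × 10^8 m/s): v = 0.727, u' = 0.953.
u = (u' + v)/(1 + u'v/c²):
u = (0.953 + 0.727) / (1 + 0.953·0.727) = 1.6800/1.6928 = 0.9925
(Galilean addition would give +1.680c, exceeding c.)
Converting back: u = 0.9925 × 3.00 × 10^8 m/s.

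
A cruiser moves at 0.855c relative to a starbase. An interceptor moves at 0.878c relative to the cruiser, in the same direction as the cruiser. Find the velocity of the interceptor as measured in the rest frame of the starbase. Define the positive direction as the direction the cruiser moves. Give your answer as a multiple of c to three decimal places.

With v = 0.855 and u' = 0.878 (in units of c),
u = (u' + v)/(1 + u'v/c²):
u = (0.878 + 0.855) / (1 + 0.878·0.855) = 1.7330/1.7507 = 0.9899
(Galilean addition would give +1.733c, exceeding c.)

0.990c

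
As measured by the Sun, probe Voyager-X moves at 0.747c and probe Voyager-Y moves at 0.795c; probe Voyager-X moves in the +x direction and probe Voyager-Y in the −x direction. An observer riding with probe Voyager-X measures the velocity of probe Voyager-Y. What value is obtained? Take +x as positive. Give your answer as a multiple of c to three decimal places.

β_A = 0.747, β_B = -0.795.
Transform to A's frame with the inverse velocity-addition law: u' = (u − v)/(1 − uv/c²), taking u = β_B and v = β_A.
u' = (-0.795 − 0.747) / (1 − (0.747)(-0.795)) = -1.5420/1.5939 = -0.9675.

-0.967c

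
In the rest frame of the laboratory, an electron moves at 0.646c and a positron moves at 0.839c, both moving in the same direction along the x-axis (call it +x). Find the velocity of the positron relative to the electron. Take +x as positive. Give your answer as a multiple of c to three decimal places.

β_A = 0.646, β_B = 0.839.
Transform to A's frame with the inverse velocity-addition law: u' = (u − v)/(1 − uv/c²), taking u = β_B and v = β_A.
u' = (0.839 − 0.646) / (1 − (0.646)(0.839)) = 0.1930/0.4580 = 0.4214.

+0.421c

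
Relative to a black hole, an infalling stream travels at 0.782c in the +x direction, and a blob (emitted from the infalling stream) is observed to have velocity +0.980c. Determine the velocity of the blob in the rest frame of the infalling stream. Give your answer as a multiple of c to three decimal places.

Invert the composition law: u' = (u − v)/(1 − uv/c²).
u' = (0.980 − 0.782) / (1 − (0.980)(0.782)) = 0.1980/0.2336 = 0.8475.

+0.847c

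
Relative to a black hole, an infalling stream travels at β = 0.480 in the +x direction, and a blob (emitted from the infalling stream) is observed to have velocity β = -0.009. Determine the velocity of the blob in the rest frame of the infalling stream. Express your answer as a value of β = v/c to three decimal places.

Invert the composition law: u' = (u − v)/(1 − uv/c²).
u' = (-0.009 − 0.480) / (1 − (-0.009)(0.480)) = -0.4890/1.0043 = -0.4869.

β = -0.487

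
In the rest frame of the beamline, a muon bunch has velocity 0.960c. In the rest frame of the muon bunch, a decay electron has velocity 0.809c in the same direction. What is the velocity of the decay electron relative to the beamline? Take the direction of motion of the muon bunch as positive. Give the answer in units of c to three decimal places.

With v = 0.960 and u' = 0.809 (in units of c),
u = (u' + v)/(1 + u'v/c²):
u = (0.809 + 0.960) / (1 + 0.809·0.960) = 1.7690/1.7766 = 0.9957

0.996c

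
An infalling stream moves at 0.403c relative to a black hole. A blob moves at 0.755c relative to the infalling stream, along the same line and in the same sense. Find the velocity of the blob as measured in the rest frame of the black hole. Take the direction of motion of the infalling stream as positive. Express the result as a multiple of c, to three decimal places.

With v = 0.403 and u' = 0.755 (in units of c),
u = (u' + v)/(1 + u'v/c²):
u = (0.755 + 0.403) / (1 + 0.755·0.403) = 1.1580/1.3043 = 0.8879

0.888c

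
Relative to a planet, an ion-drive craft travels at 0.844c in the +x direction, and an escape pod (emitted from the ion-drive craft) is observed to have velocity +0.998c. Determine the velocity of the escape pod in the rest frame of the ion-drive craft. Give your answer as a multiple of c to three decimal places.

+0.977c

Invert the composition law: u' = (u − v)/(1 − uv/c²).
u' = (0.998 − 0.844) / (1 − (0.998)(0.844)) = 0.1540/0.1577 = 0.9766.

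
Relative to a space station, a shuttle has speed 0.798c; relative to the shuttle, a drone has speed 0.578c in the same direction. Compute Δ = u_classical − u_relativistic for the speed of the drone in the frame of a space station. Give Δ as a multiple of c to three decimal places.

Δ = 0.434c

Galilean: u_cl = 0.578 + 0.798 = 1.3760.
Relativistic: u_rel = (0.578 + 0.798) / (1 + 0.578·0.798) = 1.3760/1.4612 = 0.9417.
Δ = 1.3760 − 0.9417 = 0.4343.
(The classical prediction exceeds c; the relativistic result does not.)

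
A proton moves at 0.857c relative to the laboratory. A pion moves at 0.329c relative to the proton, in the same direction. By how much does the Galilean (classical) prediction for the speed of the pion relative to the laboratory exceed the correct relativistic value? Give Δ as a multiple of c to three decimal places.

Galilean: u_cl = 0.329 + 0.857 = 1.1860.
Relativistic: u_rel = (0.329 + 0.857) / (1 + 0.329·0.857) = 1.1860/1.2820 = 0.9252.
Δ = 1.1860 − 0.9252 = 0.2608.
(The classical prediction exceeds c; the relativistic result does not.)

Δ = 0.261c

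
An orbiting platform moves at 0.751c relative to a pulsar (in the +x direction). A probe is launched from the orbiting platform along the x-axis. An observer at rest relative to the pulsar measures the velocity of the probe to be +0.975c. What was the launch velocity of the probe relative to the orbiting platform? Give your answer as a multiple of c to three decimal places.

Invert the composition law: u' = (u − v)/(1 − uv/c²).
u' = (0.975 − 0.751) / (1 − (0.975)(0.751)) = 0.2240/0.2678 = 0.8365.

+0.837c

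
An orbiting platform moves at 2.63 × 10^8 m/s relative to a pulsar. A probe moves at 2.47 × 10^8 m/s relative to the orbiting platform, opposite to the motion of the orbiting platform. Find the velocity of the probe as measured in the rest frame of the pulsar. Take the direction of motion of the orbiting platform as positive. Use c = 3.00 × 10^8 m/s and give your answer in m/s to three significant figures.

In units of c (dividing by 3.00 × 10^8 m/s): v = 0.877, u' = -0.823.
u = (u' + v)/(1 + u'v/c²):
u = (-0.823 + 0.877) / (1 + (-0.823)·0.877) = 0.0533/0.2782 = 0.1917
Converting back: u = 0.1917 × 3.00 × 10^8 m/s.

+5.75 × 10^7 m/s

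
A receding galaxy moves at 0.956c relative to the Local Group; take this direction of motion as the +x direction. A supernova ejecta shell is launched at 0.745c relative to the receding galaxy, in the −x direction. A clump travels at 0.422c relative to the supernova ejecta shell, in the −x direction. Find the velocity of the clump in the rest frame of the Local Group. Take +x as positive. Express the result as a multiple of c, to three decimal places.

Apply u = (u' + v)/(1 + u'v/c²) successively, working outward toward the Local Group.
Start: velocity of the receding galaxy relative to the Local Group = 0.9560c.
Compose with the supernova ejecta shell (u' = -0.745 in the receding galaxy frame): u_1 = (-0.745 + 0.956) / (1 + (-0.745)·0.956) = 0.2110/0.2878 = 0.7332.
Compose with the clump (u' = -0.422 in the supernova ejecta shell frame): u_2 = (-0.422 + 0.733) / (1 + (-0.422)·0.733) = 0.3112/0.6906 = 0.4506.

+0.451c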